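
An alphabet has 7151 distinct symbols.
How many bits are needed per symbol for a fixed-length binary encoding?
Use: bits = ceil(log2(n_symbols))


log2(7151) = 12.8039
Bracket: 2^12 = 4096 < 7151 <= 2^13 = 8192
So ceil(log2(7151)) = 13

bits = ceil(log2(7151)) = ceil(12.8039) = 13 bits


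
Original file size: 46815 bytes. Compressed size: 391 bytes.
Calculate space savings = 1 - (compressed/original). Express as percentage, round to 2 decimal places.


ratio = compressed/original = 391/46815 = 0.008352
savings = 1 - ratio = 1 - 0.008352 = 0.991648
as a percentage: 0.991648 * 100 = 99.16%

Space savings = 1 - 391/46815 = 99.16%


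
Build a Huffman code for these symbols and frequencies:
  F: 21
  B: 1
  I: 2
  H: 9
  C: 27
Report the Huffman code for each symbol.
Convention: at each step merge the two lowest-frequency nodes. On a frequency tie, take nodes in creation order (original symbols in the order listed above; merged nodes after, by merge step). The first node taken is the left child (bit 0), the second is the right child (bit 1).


Huffman tree construction:
Step 1: Merge B(1) + I(2) = 3
Step 2: Merge (B+I)(3) + H(9) = 12
Step 3: Merge ((B+I)+H)(12) + F(21) = 33
Step 4: Merge C(27) + (((B+I)+H)+F)(33) = 60
Read each symbol's code off the tree from the root (left child = 0, right child = 1).

Codes:
  F: 11 (length 2)
  B: 1000 (length 4)
  I: 1001 (length 4)
  H: 101 (length 3)
  C: 0 (length 1)
Average code length: 108/60 = 1.8000 bits/symbol


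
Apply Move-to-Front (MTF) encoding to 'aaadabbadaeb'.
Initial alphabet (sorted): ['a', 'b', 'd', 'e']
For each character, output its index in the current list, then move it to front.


MTF encoding:
'a': index 0 in ['a', 'b', 'd', 'e'] -> ['a', 'b', 'd', 'e']
'a': index 0 in ['a', 'b', 'd', 'e'] -> ['a', 'b', 'd', 'e']
'a': index 0 in ['a', 'b', 'd', 'e'] -> ['a', 'b', 'd', 'e']
'd': index 2 in ['a', 'b', 'd', 'e'] -> ['d', 'a', 'b', 'e']
'a': index 1 in ['d', 'a', 'b', 'e'] -> ['a', 'd', 'b', 'e']
'b': index 2 in ['a', 'd', 'b', 'e'] -> ['b', 'a', 'd', 'e']
'b': index 0 in ['b', 'a', 'd', 'e'] -> ['b', 'a', 'd', 'e']
'a': index 1 in ['b', 'a', 'd', 'e'] -> ['a', 'b', 'd', 'e']
'd': index 2 in ['a', 'b', 'd', 'e'] -> ['d', 'a', 'b', 'e']
'a': index 1 in ['d', 'a', 'b', 'e'] -> ['a', 'd', 'b', 'e']
'e': index 3 in ['a', 'd', 'b', 'e'] -> ['e', 'a', 'd', 'b']
'b': index 3 in ['e', 'a', 'd', 'b'] -> ['b', 'e', 'a', 'd']


Output: [0, 0, 0, 2, 1, 2, 0, 1, 2, 1, 3, 3]


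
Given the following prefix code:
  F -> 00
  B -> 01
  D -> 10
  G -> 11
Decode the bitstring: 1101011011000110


Decoding step by step:
Bits 11 -> G
Bits 01 -> B
Bits 01 -> B
Bits 10 -> D
Bits 11 -> G
Bits 00 -> F
Bits 01 -> B
Bits 10 -> D


Decoded message: GBBDGFBD


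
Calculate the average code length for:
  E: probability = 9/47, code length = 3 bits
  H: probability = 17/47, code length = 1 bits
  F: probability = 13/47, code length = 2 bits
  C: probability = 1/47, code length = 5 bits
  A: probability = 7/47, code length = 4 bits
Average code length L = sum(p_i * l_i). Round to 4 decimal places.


Weighted contributions p_i * l_i:
  E: (9/47) * 3 = 27/47
  H: (17/47) * 1 = 17/47
  F: (13/47) * 2 = 26/47
  C: (1/47) * 5 = 5/47
  A: (7/47) * 4 = 28/47
Sum = (27 + 17 + 26 + 5 + 28)/47 = 103/47

L = 103/47 = 2.1915 bits/symbol


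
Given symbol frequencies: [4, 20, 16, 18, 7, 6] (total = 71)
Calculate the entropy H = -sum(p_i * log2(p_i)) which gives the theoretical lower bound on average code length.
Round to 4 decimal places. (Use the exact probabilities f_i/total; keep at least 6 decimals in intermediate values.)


Per-symbol terms -p_i * log2(p_i) with p_i = f_i/71:
  p = 4/71 = 0.056338: log2(p) = -4.149747, -p*log2(p) = 0.233789
  p = 20/71 = 0.281690: log2(p) = -1.827819, -p*log2(p) = 0.514879
  p = 16/71 = 0.225352: log2(p) = -2.149747, -p*log2(p) = 0.484450
  p = 18/71 = 0.253521: log2(p) = -1.979822, -p*log2(p) = 0.501927
  p = 7/71 = 0.098592: log2(p) = -3.342392, -p*log2(p) = 0.329532
  p = 6/71 = 0.084507: log2(p) = -3.564785, -p*log2(p) = 0.301249
H = 0.233789 + 0.514879 + 0.484450 + 0.501927 + 0.329532 + 0.301249 = 2.365826

H = 2.3658 bits/symbol


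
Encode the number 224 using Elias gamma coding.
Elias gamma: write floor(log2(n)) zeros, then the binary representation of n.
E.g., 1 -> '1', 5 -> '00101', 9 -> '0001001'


num_bits = floor(log2(224)) + 1 = 8
leading_zeros = num_bits - 1 = 7
binary(224) = 11100000

Elias gamma(224) = '0000000' + '11100000' = 000000011100000 (15 bits)


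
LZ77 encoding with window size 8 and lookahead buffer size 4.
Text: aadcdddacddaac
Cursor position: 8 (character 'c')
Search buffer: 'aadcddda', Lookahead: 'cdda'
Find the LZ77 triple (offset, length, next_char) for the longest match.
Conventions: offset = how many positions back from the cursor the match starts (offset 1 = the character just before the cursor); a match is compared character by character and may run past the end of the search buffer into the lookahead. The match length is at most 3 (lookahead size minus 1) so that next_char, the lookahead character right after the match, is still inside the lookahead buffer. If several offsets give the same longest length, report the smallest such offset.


Try each offset into the search buffer:
  offset=1 (pos 7, char 'a'): match length 0
  offset=2 (pos 6, char 'd'): match length 0
  offset=3 (pos 5, char 'd'): match length 0
  offset=4 (pos 4, char 'd'): match length 0
  offset=5 (pos 3, char 'c'): match length 3
  offset=6 (pos 2, char 'd'): match length 0
  offset=7 (pos 1, char 'a'): match length 0
  offset=8 (pos 0, char 'a'): match length 0
Longest match has length 3 at offset 5.
next_char = character at position 8 + 3 = 11 -> 'a'

Best match: offset=5, length=3 (matching 'cdd' starting at position 3)
LZ77 triple: (5, 3, 'a')


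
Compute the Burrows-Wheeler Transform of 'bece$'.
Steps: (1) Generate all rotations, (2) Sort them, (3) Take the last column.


Rotations (sorted):
  0: $bece -> last char: e
  1: bece$ -> last char: $
  2: ce$be -> last char: e
  3: e$bec -> last char: c
  4: ece$b -> last char: b


BWT = e$ecb


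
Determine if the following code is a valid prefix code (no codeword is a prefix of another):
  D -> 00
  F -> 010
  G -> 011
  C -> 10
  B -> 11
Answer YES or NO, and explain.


Checking each pair (does one codeword prefix another?):
  D='00' vs F='010': no prefix
  D='00' vs G='011': no prefix
  D='00' vs C='10': no prefix
  D='00' vs B='11': no prefix
  F='010' vs D='00': no prefix
  F='010' vs G='011': no prefix
  F='010' vs C='10': no prefix
  F='010' vs B='11': no prefix
  G='011' vs D='00': no prefix
  G='011' vs F='010': no prefix
  G='011' vs C='10': no prefix
  G='011' vs B='11': no prefix
  C='10' vs D='00': no prefix
  C='10' vs F='010': no prefix
  C='10' vs G='011': no prefix
  C='10' vs B='11': no prefix
  B='11' vs D='00': no prefix
  B='11' vs F='010': no prefix
  B='11' vs G='011': no prefix
  B='11' vs C='10': no prefix
No violation found over all pairs.

YES -- this is a valid prefix code. No codeword is a prefix of any other codeword.


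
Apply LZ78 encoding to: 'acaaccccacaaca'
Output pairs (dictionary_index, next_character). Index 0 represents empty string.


LZ78 encoding steps:
Dictionary: {0: ''}
Step 1: w='' (idx 0), next='a' -> output (0, 'a'), add 'a' as idx 1
Step 2: w='' (idx 0), next='c' -> output (0, 'c'), add 'c' as idx 2
Step 3: w='a' (idx 1), next='a' -> output (1, 'a'), add 'aa' as idx 3
Step 4: w='c' (idx 2), next='c' -> output (2, 'c'), add 'cc' as idx 4
Step 5: w='cc' (idx 4), next='a' -> output (4, 'a'), add 'cca' as idx 5
Step 6: w='c' (idx 2), next='a' -> output (2, 'a'), add 'ca' as idx 6
Step 7: w='a' (idx 1), next='c' -> output (1, 'c'), add 'ac' as idx 7
Step 8: w='a' (idx 1), end of input -> output (1, '')


Encoded: [(0, 'a'), (0, 'c'), (1, 'a'), (2, 'c'), (4, 'a'), (2, 'a'), (1, 'c'), (1, '')]


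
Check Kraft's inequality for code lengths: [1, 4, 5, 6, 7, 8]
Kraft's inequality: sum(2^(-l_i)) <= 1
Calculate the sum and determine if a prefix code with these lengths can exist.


Sum = 2^(-1) + 2^(-4) + 2^(-5) + 2^(-6) + 2^(-7) + 2^(-8)
    = 0.5 + 0.0625 + 0.03125 + 0.015625 + 0.0078125 + 0.00390625
    = 159/256 = 0.62109375
Since 0.62109375 <= 1, Kraft's inequality IS satisfied.
A prefix code with these lengths CAN exist.

Kraft sum = 0.62109375. Satisfied.


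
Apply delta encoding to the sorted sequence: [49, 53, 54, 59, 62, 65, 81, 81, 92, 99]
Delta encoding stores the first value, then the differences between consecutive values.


First value: 49
Deltas:
  53 - 49 = 4
  54 - 53 = 1
  59 - 54 = 5
  62 - 59 = 3
  65 - 62 = 3
  81 - 65 = 16
  81 - 81 = 0
  92 - 81 = 11
  99 - 92 = 7


Delta encoded: [49, 4, 1, 5, 3, 3, 16, 0, 11, 7]


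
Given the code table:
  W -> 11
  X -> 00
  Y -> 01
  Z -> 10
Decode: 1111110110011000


Decoding:
11 -> W
11 -> W
11 -> W
01 -> Y
10 -> Z
01 -> Y
10 -> Z
00 -> X


Result: WWWYZYZX


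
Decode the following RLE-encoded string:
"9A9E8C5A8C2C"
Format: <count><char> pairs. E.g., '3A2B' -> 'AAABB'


Expanding each <count><char> pair:
  9A -> 'AAAAAAAAA'
  9E -> 'EEEEEEEEE'
  8C -> 'CCCCCCCC'
  5A -> 'AAAAA'
  8C -> 'CCCCCCCC'
  2C -> 'CC'

Decoded = AAAAAAAAAEEEEEEEEECCCCCCCCAAAAACCCCCCCCCC


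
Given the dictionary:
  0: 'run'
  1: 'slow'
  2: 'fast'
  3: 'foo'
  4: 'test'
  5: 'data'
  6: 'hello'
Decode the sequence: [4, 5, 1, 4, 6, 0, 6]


Look up each index in the dictionary:
  4 -> 'test'
  5 -> 'data'
  1 -> 'slow'
  4 -> 'test'
  6 -> 'hello'
  0 -> 'run'
  6 -> 'hello'

Decoded: "test data slow test hello run hello"


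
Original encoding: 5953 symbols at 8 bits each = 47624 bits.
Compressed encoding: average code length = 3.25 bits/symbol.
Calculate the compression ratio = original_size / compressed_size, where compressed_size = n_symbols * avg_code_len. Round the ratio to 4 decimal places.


original_size = n_symbols * orig_bits = 5953 * 8 = 47624 bits
compressed_size = n_symbols * avg_code_len = 5953 * 3.25 = 19347.25 bits
ratio = original_size / compressed_size = 47624 / 19347.25 = 2.4615

Compression ratio = 2.4615


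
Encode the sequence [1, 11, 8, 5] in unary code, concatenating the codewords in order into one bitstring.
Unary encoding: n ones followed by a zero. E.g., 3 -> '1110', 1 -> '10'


Encode each number as n ones followed by a terminating 0:
  1 -> 10 (2 bits)
  11 -> 111111111110 (12 bits)
  8 -> 111111110 (9 bits)
  5 -> 111110 (6 bits)
Total length = 2 + 12 + 9 + 6 = 29 bits.

Unary([1, 11, 8, 5]) = 10111111111110111111110111110 (29 bits)


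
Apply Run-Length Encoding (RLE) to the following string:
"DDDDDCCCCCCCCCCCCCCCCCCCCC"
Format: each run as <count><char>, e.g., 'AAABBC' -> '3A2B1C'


Scanning runs left to right:
  i=0: run of 'D' x 5 -> '5D'
  i=5: run of 'C' x 21 -> '21C'

RLE = 5D21C


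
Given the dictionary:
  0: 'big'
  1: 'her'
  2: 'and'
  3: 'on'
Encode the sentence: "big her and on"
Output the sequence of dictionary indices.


Look up each word in the dictionary:
  'big' -> 0
  'her' -> 1
  'and' -> 2
  'on' -> 3

Encoded: [0, 1, 2, 3]


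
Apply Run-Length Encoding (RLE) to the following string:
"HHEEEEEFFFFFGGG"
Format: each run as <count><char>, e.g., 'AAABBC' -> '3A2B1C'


Scanning runs left to right:
  i=0: run of 'H' x 2 -> '2H'
  i=2: run of 'E' x 5 -> '5E'
  i=7: run of 'F' x 5 -> '5F'
  i=12: run of 'G' x 3 -> '3G'

RLE = 2H5E5F3G


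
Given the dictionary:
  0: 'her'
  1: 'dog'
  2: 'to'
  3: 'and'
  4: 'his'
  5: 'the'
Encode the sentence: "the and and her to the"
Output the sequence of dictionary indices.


Look up each word in the dictionary:
  'the' -> 5
  'and' -> 3
  'and' -> 3
  'her' -> 0
  'to' -> 2
  'the' -> 5

Encoded: [5, 3, 3, 0, 2, 5]


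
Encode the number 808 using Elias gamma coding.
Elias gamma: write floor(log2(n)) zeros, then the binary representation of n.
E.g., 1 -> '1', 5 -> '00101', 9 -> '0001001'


num_bits = floor(log2(808)) + 1 = 10
leading_zeros = num_bits - 1 = 9
binary(808) = 1100101000

Elias gamma(808) = '000000000' + '1100101000' = 0000000001100101000 (19 bits)


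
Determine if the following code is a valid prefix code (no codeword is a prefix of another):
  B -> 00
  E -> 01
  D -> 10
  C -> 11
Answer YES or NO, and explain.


Checking each pair (does one codeword prefix another?):
  B='00' vs E='01': no prefix
  B='00' vs D='10': no prefix
  B='00' vs C='11': no prefix
  E='01' vs B='00': no prefix
  E='01' vs D='10': no prefix
  E='01' vs C='11': no prefix
  D='10' vs B='00': no prefix
  D='10' vs E='01': no prefix
  D='10' vs C='11': no prefix
  C='11' vs B='00': no prefix
  C='11' vs E='01': no prefix
  C='11' vs D='10': no prefix
No violation found over all pairs.

YES -- this is a valid prefix code. No codeword is a prefix of any other codeword.


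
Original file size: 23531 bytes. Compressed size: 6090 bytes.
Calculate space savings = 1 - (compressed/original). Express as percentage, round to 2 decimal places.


ratio = compressed/original = 6090/23531 = 0.258808
savings = 1 - ratio = 1 - 0.258808 = 0.741192
as a percentage: 0.741192 * 100 = 74.12%

Space savings = 1 - 6090/23531 = 74.12%


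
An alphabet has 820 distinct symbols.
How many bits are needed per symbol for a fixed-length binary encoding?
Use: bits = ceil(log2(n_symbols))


log2(820) = 9.6795
Bracket: 2^9 = 512 < 820 <= 2^10 = 1024
So ceil(log2(820)) = 10

bits = ceil(log2(820)) = ceil(9.6795) = 10 bits


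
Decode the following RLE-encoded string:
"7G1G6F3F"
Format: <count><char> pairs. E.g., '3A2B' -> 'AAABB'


Expanding each <count><char> pair:
  7G -> 'GGGGGGG'
  1G -> 'G'
  6F -> 'FFFFFF'
  3F -> 'FFF'

Decoded = GGGGGGGGFFFFFFFFF


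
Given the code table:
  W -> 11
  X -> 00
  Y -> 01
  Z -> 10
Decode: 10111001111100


Decoding:
10 -> Z
11 -> W
10 -> Z
01 -> Y
11 -> W
11 -> W
00 -> X


Result: ZWZYWWX


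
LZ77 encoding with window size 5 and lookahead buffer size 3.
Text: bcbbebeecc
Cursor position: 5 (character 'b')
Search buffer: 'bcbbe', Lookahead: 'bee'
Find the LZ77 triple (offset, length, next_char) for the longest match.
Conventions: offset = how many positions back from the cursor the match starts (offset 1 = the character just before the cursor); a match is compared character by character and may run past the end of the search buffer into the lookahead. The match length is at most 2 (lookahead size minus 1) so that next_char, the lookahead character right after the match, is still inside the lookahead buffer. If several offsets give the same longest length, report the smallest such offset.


Try each offset into the search buffer:
  offset=1 (pos 4, char 'e'): match length 0
  offset=2 (pos 3, char 'b'): match length 2
  offset=3 (pos 2, char 'b'): match length 1
  offset=4 (pos 1, char 'c'): match length 0
  offset=5 (pos 0, char 'b'): match length 1
Longest match has length 2 at offset 2.
next_char = character at position 5 + 2 = 7 -> 'e'

Best match: offset=2, length=2 (matching 'be' starting at position 3)
LZ77 triple: (2, 2, 'e')


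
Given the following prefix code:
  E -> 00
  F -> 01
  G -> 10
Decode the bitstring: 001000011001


Decoding step by step:
Bits 00 -> E
Bits 10 -> G
Bits 00 -> E
Bits 01 -> F
Bits 10 -> G
Bits 01 -> F


Decoded message: EGEFGF


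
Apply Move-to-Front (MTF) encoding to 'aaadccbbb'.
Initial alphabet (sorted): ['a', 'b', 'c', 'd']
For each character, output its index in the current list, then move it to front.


MTF encoding:
'a': index 0 in ['a', 'b', 'c', 'd'] -> ['a', 'b', 'c', 'd']
'a': index 0 in ['a', 'b', 'c', 'd'] -> ['a', 'b', 'c', 'd']
'a': index 0 in ['a', 'b', 'c', 'd'] -> ['a', 'b', 'c', 'd']
'd': index 3 in ['a', 'b', 'c', 'd'] -> ['d', 'a', 'b', 'c']
'c': index 3 in ['d', 'a', 'b', 'c'] -> ['c', 'd', 'a', 'b']
'c': index 0 in ['c', 'd', 'a', 'b'] -> ['c', 'd', 'a', 'b']
'b': index 3 in ['c', 'd', 'a', 'b'] -> ['b', 'c', 'd', 'a']
'b': index 0 in ['b', 'c', 'd', 'a'] -> ['b', 'c', 'd', 'a']
'b': index 0 in ['b', 'c', 'd', 'a'] -> ['b', 'c', 'd', 'a']


Output: [0, 0, 0, 3, 3, 0, 3, 0, 0]


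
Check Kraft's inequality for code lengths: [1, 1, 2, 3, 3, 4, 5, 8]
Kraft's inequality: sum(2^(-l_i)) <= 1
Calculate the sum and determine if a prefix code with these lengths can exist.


Sum = 2^(-1) + 2^(-1) + 2^(-2) + 2^(-3) + 2^(-3) + 2^(-4) + 2^(-5) + 2^(-8)
    = 0.5 + 0.5 + 0.25 + 0.125 + 0.125 + 0.0625 + 0.03125 + 0.00390625
    = 409/256 = 1.59765625
Since 1.59765625 > 1, Kraft's inequality is NOT satisfied.
A prefix code with these lengths CANNOT exist.

Kraft sum = 1.59765625. Not satisfied.


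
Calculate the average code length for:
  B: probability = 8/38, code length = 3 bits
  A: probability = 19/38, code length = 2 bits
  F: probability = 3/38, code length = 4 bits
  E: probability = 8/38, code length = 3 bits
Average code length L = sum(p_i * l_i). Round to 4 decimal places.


Weighted contributions p_i * l_i:
  B: (8/38) * 3 = 24/38
  A: (19/38) * 2 = 38/38
  F: (3/38) * 4 = 12/38
  E: (8/38) * 3 = 24/38
Sum = (24 + 38 + 12 + 24)/38 = 98/38

L = 98/38 = 2.5789 bits/symbol


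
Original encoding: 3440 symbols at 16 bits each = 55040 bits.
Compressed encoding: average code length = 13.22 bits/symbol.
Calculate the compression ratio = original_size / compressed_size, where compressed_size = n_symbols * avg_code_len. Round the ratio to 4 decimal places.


original_size = n_symbols * orig_bits = 3440 * 16 = 55040 bits
compressed_size = n_symbols * avg_code_len = 3440 * 13.22 = 45476.8 bits
ratio = original_size / compressed_size = 55040 / 45476.8 = 1.2103

Compression ratio = 1.2103


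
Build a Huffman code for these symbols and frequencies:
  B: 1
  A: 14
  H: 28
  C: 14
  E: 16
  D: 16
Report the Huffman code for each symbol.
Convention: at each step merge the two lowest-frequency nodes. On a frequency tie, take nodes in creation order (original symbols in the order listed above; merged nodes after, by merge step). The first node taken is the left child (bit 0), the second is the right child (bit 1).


Huffman tree construction:
Step 1: Merge B(1) + A(14) = 15
Step 2: Merge C(14) + (B+A)(15) = 29
Step 3: Merge E(16) + D(16) = 32
Step 4: Merge H(28) + (C+(B+A))(29) = 57
Step 5: Merge (E+D)(32) + (H+(C+(B+A)))(57) = 89
Read each symbol's code off the tree from the root (left child = 0, right child = 1).

Codes:
  B: 1110 (length 4)
  A: 1111 (length 4)
  H: 10 (length 2)
  C: 110 (length 3)
  E: 00 (length 2)
  D: 01 (length 2)
Average code length: 222/89 = 2.4944 bits/symbol


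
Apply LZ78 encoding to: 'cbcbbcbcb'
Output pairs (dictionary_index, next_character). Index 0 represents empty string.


LZ78 encoding steps:
Dictionary: {0: ''}
Step 1: w='' (idx 0), next='c' -> output (0, 'c'), add 'c' as idx 1
Step 2: w='' (idx 0), next='b' -> output (0, 'b'), add 'b' as idx 2
Step 3: w='c' (idx 1), next='b' -> output (1, 'b'), add 'cb' as idx 3
Step 4: w='b' (idx 2), next='c' -> output (2, 'c'), add 'bc' as idx 4
Step 5: w='bc' (idx 4), next='b' -> output (4, 'b'), add 'bcb' as idx 5


Encoded: [(0, 'c'), (0, 'b'), (1, 'b'), (2, 'c'), (4, 'b')]


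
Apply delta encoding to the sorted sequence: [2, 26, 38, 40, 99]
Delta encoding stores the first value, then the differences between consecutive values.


First value: 2
Deltas:
  26 - 2 = 24
  38 - 26 = 12
  40 - 38 = 2
  99 - 40 = 59


Delta encoded: [2, 24, 12, 2, 59]


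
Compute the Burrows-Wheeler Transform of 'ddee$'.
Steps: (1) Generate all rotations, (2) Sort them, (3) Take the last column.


Rotations (sorted):
  0: $ddee -> last char: e
  1: ddee$ -> last char: $
  2: dee$d -> last char: d
  3: e$dde -> last char: e
  4: ee$dd -> last char: d


BWT = e$ded


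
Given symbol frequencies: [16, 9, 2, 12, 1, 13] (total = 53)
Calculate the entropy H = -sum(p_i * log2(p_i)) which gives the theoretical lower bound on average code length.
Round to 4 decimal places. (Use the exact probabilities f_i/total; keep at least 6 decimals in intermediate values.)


Per-symbol terms -p_i * log2(p_i) with p_i = f_i/53:
  p = 16/53 = 0.301887: log2(p) = -1.727920, -p*log2(p) = 0.521636
  p = 9/53 = 0.169811: log2(p) = -2.557995, -p*log2(p) = 0.434377
  p = 2/53 = 0.037736: log2(p) = -4.727920, -p*log2(p) = 0.178412
  p = 12/53 = 0.226415: log2(p) = -2.142958, -p*log2(p) = 0.485198
  p = 1/53 = 0.018868: log2(p) = -5.727920, -p*log2(p) = 0.108074
  p = 13/53 = 0.245283: log2(p) = -2.027481, -p*log2(p) = 0.497307
H = 0.521636 + 0.434377 + 0.178412 + 0.485198 + 0.108074 + 0.497307 = 2.225004

H = 2.225 bits/symbol


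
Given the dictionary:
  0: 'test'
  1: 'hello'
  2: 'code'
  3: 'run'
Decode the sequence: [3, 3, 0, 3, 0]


Look up each index in the dictionary:
  3 -> 'run'
  3 -> 'run'
  0 -> 'test'
  3 -> 'run'
  0 -> 'test'

Decoded: "run run test run test"


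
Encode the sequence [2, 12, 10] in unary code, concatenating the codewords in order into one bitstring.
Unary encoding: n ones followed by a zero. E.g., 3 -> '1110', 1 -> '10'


Encode each number as n ones followed by a terminating 0:
  2 -> 110 (3 bits)
  12 -> 1111111111110 (13 bits)
  10 -> 11111111110 (11 bits)
Total length = 3 + 13 + 11 = 27 bits.

Unary([2, 12, 10]) = 110111111111111011111111110 (27 bits)


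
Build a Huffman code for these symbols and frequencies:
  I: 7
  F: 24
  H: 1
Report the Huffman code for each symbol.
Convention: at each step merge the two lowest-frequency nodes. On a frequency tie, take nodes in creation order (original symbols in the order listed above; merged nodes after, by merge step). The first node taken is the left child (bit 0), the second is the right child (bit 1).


Huffman tree construction:
Step 1: Merge H(1) + I(7) = 8
Step 2: Merge (H+I)(8) + F(24) = 32
Read each symbol's code off the tree from the root (left child = 0, right child = 1).

Codes:
  I: 01 (length 2)
  F: 1 (length 1)
  H: 00 (length 2)
Average code length: 40/32 = 1.2500 bits/symbol


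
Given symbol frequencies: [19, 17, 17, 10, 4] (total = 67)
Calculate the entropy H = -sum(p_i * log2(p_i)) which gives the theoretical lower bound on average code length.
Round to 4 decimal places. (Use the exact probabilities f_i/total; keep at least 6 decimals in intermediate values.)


Per-symbol terms -p_i * log2(p_i) with p_i = f_i/67:
  p = 19/67 = 0.283582: log2(p) = -1.818162, -p*log2(p) = 0.515598
  p = 17/67 = 0.253731: log2(p) = -1.978626, -p*log2(p) = 0.502040
  p = 17/67 = 0.253731: log2(p) = -1.978626, -p*log2(p) = 0.502040
  p = 10/67 = 0.149254: log2(p) = -2.744161, -p*log2(p) = 0.409576
  p = 4/67 = 0.059701: log2(p) = -4.066089, -p*log2(p) = 0.242752
H = 0.515598 + 0.502040 + 0.502040 + 0.409576 + 0.242752 = 2.172006

H = 2.172 bits/symbol


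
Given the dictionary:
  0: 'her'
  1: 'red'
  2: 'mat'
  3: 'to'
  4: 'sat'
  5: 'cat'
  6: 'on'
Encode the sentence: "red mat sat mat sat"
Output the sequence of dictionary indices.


Look up each word in the dictionary:
  'red' -> 1
  'mat' -> 2
  'sat' -> 4
  'mat' -> 2
  'sat' -> 4

Encoded: [1, 2, 4, 2, 4]


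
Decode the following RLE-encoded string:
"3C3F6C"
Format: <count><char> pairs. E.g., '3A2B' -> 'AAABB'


Expanding each <count><char> pair:
  3C -> 'CCC'
  3F -> 'FFF'
  6C -> 'CCCCCC'

Decoded = CCCFFFCCCCCC


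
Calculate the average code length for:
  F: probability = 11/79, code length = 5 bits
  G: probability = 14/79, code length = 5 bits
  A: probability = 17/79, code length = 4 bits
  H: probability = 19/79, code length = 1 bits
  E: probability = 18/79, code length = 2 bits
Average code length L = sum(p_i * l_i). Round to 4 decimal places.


Weighted contributions p_i * l_i:
  F: (11/79) * 5 = 55/79
  G: (14/79) * 5 = 70/79
  A: (17/79) * 4 = 68/79
  H: (19/79) * 1 = 19/79
  E: (18/79) * 2 = 36/79
Sum = (55 + 70 + 68 + 19 + 36)/79 = 248/79

L = 248/79 = 3.1392 bits/symbol


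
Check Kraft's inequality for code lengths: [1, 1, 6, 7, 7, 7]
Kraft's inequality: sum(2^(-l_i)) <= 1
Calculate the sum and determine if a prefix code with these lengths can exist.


Sum = 2^(-1) + 2^(-1) + 2^(-6) + 2^(-7) + 2^(-7) + 2^(-7)
    = 0.5 + 0.5 + 0.015625 + 0.0078125 + 0.0078125 + 0.0078125
    = 133/128 = 1.0390625
Since 1.0390625 > 1, Kraft's inequality is NOT satisfied.
A prefix code with these lengths CANNOT exist.

Kraft sum = 1.0390625. Not satisfied.


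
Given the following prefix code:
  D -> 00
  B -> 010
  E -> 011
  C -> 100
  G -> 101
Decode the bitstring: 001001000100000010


Decoding step by step:
Bits 00 -> D
Bits 100 -> C
Bits 100 -> C
Bits 010 -> B
Bits 00 -> D
Bits 00 -> D
Bits 010 -> B


Decoded message: DCCBDDB


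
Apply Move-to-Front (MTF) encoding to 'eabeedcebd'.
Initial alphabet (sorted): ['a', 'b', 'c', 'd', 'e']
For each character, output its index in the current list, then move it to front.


MTF encoding:
'e': index 4 in ['a', 'b', 'c', 'd', 'e'] -> ['e', 'a', 'b', 'c', 'd']
'a': index 1 in ['e', 'a', 'b', 'c', 'd'] -> ['a', 'e', 'b', 'c', 'd']
'b': index 2 in ['a', 'e', 'b', 'c', 'd'] -> ['b', 'a', 'e', 'c', 'd']
'e': index 2 in ['b', 'a', 'e', 'c', 'd'] -> ['e', 'b', 'a', 'c', 'd']
'e': index 0 in ['e', 'b', 'a', 'c', 'd'] -> ['e', 'b', 'a', 'c', 'd']
'd': index 4 in ['e', 'b', 'a', 'c', 'd'] -> ['d', 'e', 'b', 'a', 'c']
'c': index 4 in ['d', 'e', 'b', 'a', 'c'] -> ['c', 'd', 'e', 'b', 'a']
'e': index 2 in ['c', 'd', 'e', 'b', 'a'] -> ['e', 'c', 'd', 'b', 'a']
'b': index 3 in ['e', 'c', 'd', 'b', 'a'] -> ['b', 'e', 'c', 'd', 'a']
'd': index 3 in ['b', 'e', 'c', 'd', 'a'] -> ['d', 'b', 'e', 'c', 'a']


Output: [4, 1, 2, 2, 0, 4, 4, 2, 3, 3]


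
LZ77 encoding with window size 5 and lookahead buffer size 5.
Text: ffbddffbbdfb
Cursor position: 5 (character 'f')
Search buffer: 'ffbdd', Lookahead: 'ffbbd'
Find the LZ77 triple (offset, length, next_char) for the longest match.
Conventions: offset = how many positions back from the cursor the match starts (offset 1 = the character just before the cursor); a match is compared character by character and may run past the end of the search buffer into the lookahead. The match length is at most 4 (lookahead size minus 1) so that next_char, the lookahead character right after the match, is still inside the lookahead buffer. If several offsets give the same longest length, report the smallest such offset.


Try each offset into the search buffer:
  offset=1 (pos 4, char 'd'): match length 0
  offset=2 (pos 3, char 'd'): match length 0
  offset=3 (pos 2, char 'b'): match length 0
  offset=4 (pos 1, char 'f'): match length 1
  offset=5 (pos 0, char 'f'): match length 3
Longest match has length 3 at offset 5.
next_char = character at position 5 + 3 = 8 -> 'b'

Best match: offset=5, length=3 (matching 'ffb' starting at position 0)
LZ77 triple: (5, 3, 'b')


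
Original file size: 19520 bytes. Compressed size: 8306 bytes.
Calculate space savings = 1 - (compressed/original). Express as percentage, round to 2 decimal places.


ratio = compressed/original = 8306/19520 = 0.425512
savings = 1 - ratio = 1 - 0.425512 = 0.574488
as a percentage: 0.574488 * 100 = 57.45%

Space savings = 1 - 8306/19520 = 57.45%


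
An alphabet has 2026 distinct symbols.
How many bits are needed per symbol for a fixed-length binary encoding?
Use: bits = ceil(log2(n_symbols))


log2(2026) = 10.9844
Bracket: 2^10 = 1024 < 2026 <= 2^11 = 2048
So ceil(log2(2026)) = 11

bits = ceil(log2(2026)) = ceil(10.9844) = 11 bits


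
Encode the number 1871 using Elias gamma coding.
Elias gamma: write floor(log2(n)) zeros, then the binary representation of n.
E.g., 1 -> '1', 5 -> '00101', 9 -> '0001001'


num_bits = floor(log2(1871)) + 1 = 11
leading_zeros = num_bits - 1 = 10
binary(1871) = 11101001111

Elias gamma(1871) = '0000000000' + '11101001111' = 000000000011101001111 (21 bits)


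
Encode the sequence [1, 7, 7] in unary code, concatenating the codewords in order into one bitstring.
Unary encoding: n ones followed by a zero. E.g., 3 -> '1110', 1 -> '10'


Encode each number as n ones followed by a terminating 0:
  1 -> 10 (2 bits)
  7 -> 11111110 (8 bits)
  7 -> 11111110 (8 bits)
Total length = 2 + 8 + 8 = 18 bits.

Unary([1, 7, 7]) = 101111111011111110 (18 bits)


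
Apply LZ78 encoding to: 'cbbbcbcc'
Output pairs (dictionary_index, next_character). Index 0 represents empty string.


LZ78 encoding steps:
Dictionary: {0: ''}
Step 1: w='' (idx 0), next='c' -> output (0, 'c'), add 'c' as idx 1
Step 2: w='' (idx 0), next='b' -> output (0, 'b'), add 'b' as idx 2
Step 3: w='b' (idx 2), next='b' -> output (2, 'b'), add 'bb' as idx 3
Step 4: w='c' (idx 1), next='b' -> output (1, 'b'), add 'cb' as idx 4
Step 5: w='c' (idx 1), next='c' -> output (1, 'c'), add 'cc' as idx 5


Encoded: [(0, 'c'), (0, 'b'), (2, 'b'), (1, 'b'), (1, 'c')]


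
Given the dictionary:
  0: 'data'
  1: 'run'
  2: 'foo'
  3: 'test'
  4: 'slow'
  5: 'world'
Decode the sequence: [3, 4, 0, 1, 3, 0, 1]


Look up each index in the dictionary:
  3 -> 'test'
  4 -> 'slow'
  0 -> 'data'
  1 -> 'run'
  3 -> 'test'
  0 -> 'data'
  1 -> 'run'

Decoded: "test slow data run test data run"


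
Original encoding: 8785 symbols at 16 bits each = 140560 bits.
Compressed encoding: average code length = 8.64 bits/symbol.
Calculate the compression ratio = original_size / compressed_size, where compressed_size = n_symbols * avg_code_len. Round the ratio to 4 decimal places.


original_size = n_symbols * orig_bits = 8785 * 16 = 140560 bits
compressed_size = n_symbols * avg_code_len = 8785 * 8.64 = 75902.4 bits
ratio = original_size / compressed_size = 140560 / 75902.4 = 1.8519

Compression ratio = 1.8519


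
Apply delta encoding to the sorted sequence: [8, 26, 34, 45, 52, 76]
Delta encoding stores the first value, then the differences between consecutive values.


First value: 8
Deltas:
  26 - 8 = 18
  34 - 26 = 8
  45 - 34 = 11
  52 - 45 = 7
  76 - 52 = 24


Delta encoded: [8, 18, 8, 11, 7, 24]


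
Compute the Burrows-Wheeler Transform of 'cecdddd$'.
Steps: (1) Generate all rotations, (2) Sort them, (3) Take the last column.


Rotations (sorted):
  0: $cecdddd -> last char: d
  1: cdddd$ce -> last char: e
  2: cecdddd$ -> last char: $
  3: d$cecddd -> last char: d
  4: dd$cecdd -> last char: d
  5: ddd$cecd -> last char: d
  6: dddd$cec -> last char: c
  7: ecdddd$c -> last char: c


BWT = de$dddcc


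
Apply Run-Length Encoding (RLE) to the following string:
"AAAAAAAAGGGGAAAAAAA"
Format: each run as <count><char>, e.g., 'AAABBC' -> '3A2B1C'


Scanning runs left to right:
  i=0: run of 'A' x 8 -> '8A'
  i=8: run of 'G' x 4 -> '4G'
  i=12: run of 'A' x 7 -> '7A'

RLE = 8A4G7A


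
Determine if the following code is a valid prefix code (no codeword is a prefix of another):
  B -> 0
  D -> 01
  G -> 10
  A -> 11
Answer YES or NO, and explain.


Checking each pair (does one codeword prefix another?):
  B='0' vs D='01': prefix -- VIOLATION

NO -- this is NOT a valid prefix code. B (0) is a prefix of D (01).


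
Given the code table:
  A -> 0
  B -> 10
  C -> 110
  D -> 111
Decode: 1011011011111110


Decoding:
10 -> B
110 -> C
110 -> C
111 -> D
111 -> D
10 -> B


Result: BCCDDB


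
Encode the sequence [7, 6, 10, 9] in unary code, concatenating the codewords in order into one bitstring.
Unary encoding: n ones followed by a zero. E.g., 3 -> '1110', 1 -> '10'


Encode each number as n ones followed by a terminating 0:
  7 -> 11111110 (8 bits)
  6 -> 1111110 (7 bits)
  10 -> 11111111110 (11 bits)
  9 -> 1111111110 (10 bits)
Total length = 8 + 7 + 11 + 10 = 36 bits.

Unary([7, 6, 10, 9]) = 111111101111110111111111101111111110 (36 bits)


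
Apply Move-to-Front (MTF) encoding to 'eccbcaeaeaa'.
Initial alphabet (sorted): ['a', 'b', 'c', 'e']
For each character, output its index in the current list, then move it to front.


MTF encoding:
'e': index 3 in ['a', 'b', 'c', 'e'] -> ['e', 'a', 'b', 'c']
'c': index 3 in ['e', 'a', 'b', 'c'] -> ['c', 'e', 'a', 'b']
'c': index 0 in ['c', 'e', 'a', 'b'] -> ['c', 'e', 'a', 'b']
'b': index 3 in ['c', 'e', 'a', 'b'] -> ['b', 'c', 'e', 'a']
'c': index 1 in ['b', 'c', 'e', 'a'] -> ['c', 'b', 'e', 'a']
'a': index 3 in ['c', 'b', 'e', 'a'] -> ['a', 'c', 'b', 'e']
'e': index 3 in ['a', 'c', 'b', 'e'] -> ['e', 'a', 'c', 'b']
'a': index 1 in ['e', 'a', 'c', 'b'] -> ['a', 'e', 'c', 'b']
'e': index 1 in ['a', 'e', 'c', 'b'] -> ['e', 'a', 'c', 'b']
'a': index 1 in ['e', 'a', 'c', 'b'] -> ['a', 'e', 'c', 'b']
'a': index 0 in ['a', 'e', 'c', 'b'] -> ['a', 'e', 'c', 'b']


Output: [3, 3, 0, 3, 1, 3, 3, 1, 1, 1, 0]


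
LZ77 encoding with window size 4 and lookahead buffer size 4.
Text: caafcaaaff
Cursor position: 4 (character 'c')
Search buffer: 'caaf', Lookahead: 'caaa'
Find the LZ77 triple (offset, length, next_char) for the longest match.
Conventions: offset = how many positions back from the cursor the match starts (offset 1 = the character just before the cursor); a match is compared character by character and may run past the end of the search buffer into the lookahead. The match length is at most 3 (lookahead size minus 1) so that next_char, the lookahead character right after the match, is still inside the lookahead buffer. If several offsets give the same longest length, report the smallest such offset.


Try each offset into the search buffer:
  offset=1 (pos 3, char 'f'): match length 0
  offset=2 (pos 2, char 'a'): match length 0
  offset=3 (pos 1, char 'a'): match length 0
  offset=4 (pos 0, char 'c'): match length 3
Longest match has length 3 at offset 4.
next_char = character at position 4 + 3 = 7 -> 'a'

Best match: offset=4, length=3 (matching 'caa' starting at position 0)
LZ77 triple: (4, 3, 'a')


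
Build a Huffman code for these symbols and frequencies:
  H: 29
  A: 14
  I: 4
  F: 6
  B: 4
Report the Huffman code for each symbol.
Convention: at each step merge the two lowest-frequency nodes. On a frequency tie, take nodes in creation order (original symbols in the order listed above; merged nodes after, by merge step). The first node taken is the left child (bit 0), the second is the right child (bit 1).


Huffman tree construction:
Step 1: Merge I(4) + B(4) = 8
Step 2: Merge F(6) + (I+B)(8) = 14
Step 3: Merge A(14) + (F+(I+B))(14) = 28
Step 4: Merge (A+(F+(I+B)))(28) + H(29) = 57
Read each symbol's code off the tree from the root (left child = 0, right child = 1).

Codes:
  H: 1 (length 1)
  A: 00 (length 2)
  I: 0110 (length 4)
  F: 010 (length 3)
  B: 0111 (length 4)
Average code length: 107/57 = 1.8772 bits/symbol


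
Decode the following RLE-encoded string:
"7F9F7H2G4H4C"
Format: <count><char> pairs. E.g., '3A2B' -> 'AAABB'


Expanding each <count><char> pair:
  7F -> 'FFFFFFF'
  9F -> 'FFFFFFFFF'
  7H -> 'HHHHHHH'
  2G -> 'GG'
  4H -> 'HHHH'
  4C -> 'CCCC'

Decoded = FFFFFFFFFFFFFFFFHHHHHHHGGHHHHCCCC


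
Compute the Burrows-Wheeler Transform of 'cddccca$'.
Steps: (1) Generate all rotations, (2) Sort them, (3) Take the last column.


Rotations (sorted):
  0: $cddccca -> last char: a
  1: a$cddccc -> last char: c
  2: ca$cddcc -> last char: c
  3: cca$cddc -> last char: c
  4: ccca$cdd -> last char: d
  5: cddccca$ -> last char: $
  6: dccca$cd -> last char: d
  7: ddccca$c -> last char: c


BWT = acccd$dc


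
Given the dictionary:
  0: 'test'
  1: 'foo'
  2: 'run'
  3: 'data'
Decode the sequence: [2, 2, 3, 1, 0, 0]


Look up each index in the dictionary:
  2 -> 'run'
  2 -> 'run'
  3 -> 'data'
  1 -> 'foo'
  0 -> 'test'
  0 -> 'test'

Decoded: "run run data foo test test"


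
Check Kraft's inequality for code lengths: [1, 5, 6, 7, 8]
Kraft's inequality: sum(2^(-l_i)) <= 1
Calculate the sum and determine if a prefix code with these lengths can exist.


Sum = 2^(-1) + 2^(-5) + 2^(-6) + 2^(-7) + 2^(-8)
    = 0.5 + 0.03125 + 0.015625 + 0.0078125 + 0.00390625
    = 143/256 = 0.55859375
Since 0.55859375 <= 1, Kraft's inequality IS satisfied.
A prefix code with these lengths CAN exist.

Kraft sum = 0.55859375. Satisfied.


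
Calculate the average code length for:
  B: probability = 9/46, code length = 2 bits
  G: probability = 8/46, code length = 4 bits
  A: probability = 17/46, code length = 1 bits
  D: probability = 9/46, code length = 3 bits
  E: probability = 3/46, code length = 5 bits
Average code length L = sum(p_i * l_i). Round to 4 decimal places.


Weighted contributions p_i * l_i:
  B: (9/46) * 2 = 18/46
  G: (8/46) * 4 = 32/46
  A: (17/46) * 1 = 17/46
  D: (9/46) * 3 = 27/46
  E: (3/46) * 5 = 15/46
Sum = (18 + 32 + 17 + 27 + 15)/46 = 109/46

L = 109/46 = 2.3696 bits/symbol


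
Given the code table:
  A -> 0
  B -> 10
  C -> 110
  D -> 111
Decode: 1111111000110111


Decoding:
111 -> D
111 -> D
10 -> B
0 -> A
0 -> A
110 -> C
111 -> D


Result: DDBAACD


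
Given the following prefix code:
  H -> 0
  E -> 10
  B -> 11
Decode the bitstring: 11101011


Decoding step by step:
Bits 11 -> B
Bits 10 -> E
Bits 10 -> E
Bits 11 -> B


Decoded message: BEEB


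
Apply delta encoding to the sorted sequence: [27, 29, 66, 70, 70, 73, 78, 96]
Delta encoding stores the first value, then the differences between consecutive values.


First value: 27
Deltas:
  29 - 27 = 2
  66 - 29 = 37
  70 - 66 = 4
  70 - 70 = 0
  73 - 70 = 3
  78 - 73 = 5
  96 - 78 = 18


Delta encoded: [27, 2, 37, 4, 0, 3, 5, 18]


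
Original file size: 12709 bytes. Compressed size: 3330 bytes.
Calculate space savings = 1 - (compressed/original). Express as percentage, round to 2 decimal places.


ratio = compressed/original = 3330/12709 = 0.262019
savings = 1 - ratio = 1 - 0.262019 = 0.737981
as a percentage: 0.737981 * 100 = 73.8%

Space savings = 1 - 3330/12709 = 73.8%


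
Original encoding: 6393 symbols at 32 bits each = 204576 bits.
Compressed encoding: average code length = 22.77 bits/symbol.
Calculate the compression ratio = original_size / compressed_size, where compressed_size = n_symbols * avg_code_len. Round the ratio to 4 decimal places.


original_size = n_symbols * orig_bits = 6393 * 32 = 204576 bits
compressed_size = n_symbols * avg_code_len = 6393 * 22.77 = 145568.61 bits
ratio = original_size / compressed_size = 204576 / 145568.61 = 1.4054

Compression ratio = 1.4054


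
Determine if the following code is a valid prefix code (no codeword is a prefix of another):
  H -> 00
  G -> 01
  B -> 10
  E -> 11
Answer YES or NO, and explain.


Checking each pair (does one codeword prefix another?):
  H='00' vs G='01': no prefix
  H='00' vs B='10': no prefix
  H='00' vs E='11': no prefix
  G='01' vs H='00': no prefix
  G='01' vs B='10': no prefix
  G='01' vs E='11': no prefix
  B='10' vs H='00': no prefix
  B='10' vs G='01': no prefix
  B='10' vs E='11': no prefix
  E='11' vs H='00': no prefix
  E='11' vs G='01': no prefix
  E='11' vs B='10': no prefix
No violation found over all pairs.

YES -- this is a valid prefix code. No codeword is a prefix of any other codeword.


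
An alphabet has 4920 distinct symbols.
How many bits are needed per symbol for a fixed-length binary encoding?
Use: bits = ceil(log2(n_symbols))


log2(4920) = 12.2644
Bracket: 2^12 = 4096 < 4920 <= 2^13 = 8192
So ceil(log2(4920)) = 13

bits = ceil(log2(4920)) = ceil(12.2644) = 13 bits


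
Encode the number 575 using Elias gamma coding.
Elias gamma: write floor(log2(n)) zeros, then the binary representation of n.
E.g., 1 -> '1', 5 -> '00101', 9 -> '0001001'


num_bits = floor(log2(575)) + 1 = 10
leading_zeros = num_bits - 1 = 9
binary(575) = 1000111111

Elias gamma(575) = '000000000' + '1000111111' = 0000000001000111111 (19 bits)


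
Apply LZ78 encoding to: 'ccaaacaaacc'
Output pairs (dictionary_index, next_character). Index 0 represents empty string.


LZ78 encoding steps:
Dictionary: {0: ''}
Step 1: w='' (idx 0), next='c' -> output (0, 'c'), add 'c' as idx 1
Step 2: w='c' (idx 1), next='a' -> output (1, 'a'), add 'ca' as idx 2
Step 3: w='' (idx 0), next='a' -> output (0, 'a'), add 'a' as idx 3
Step 4: w='a' (idx 3), next='c' -> output (3, 'c'), add 'ac' as idx 4
Step 5: w='a' (idx 3), next='a' -> output (3, 'a'), add 'aa' as idx 5
Step 6: w='ac' (idx 4), next='c' -> output (4, 'c'), add 'acc' as idx 6


Encoded: [(0, 'c'), (1, 'a'), (0, 'a'), (3, 'c'), (3, 'a'), (4, 'c')]


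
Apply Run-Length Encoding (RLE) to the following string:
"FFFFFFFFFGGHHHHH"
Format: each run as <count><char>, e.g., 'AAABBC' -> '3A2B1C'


Scanning runs left to right:
  i=0: run of 'F' x 9 -> '9F'
  i=9: run of 'G' x 2 -> '2G'
  i=11: run of 'H' x 5 -> '5H'

RLE = 9F2G5H
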